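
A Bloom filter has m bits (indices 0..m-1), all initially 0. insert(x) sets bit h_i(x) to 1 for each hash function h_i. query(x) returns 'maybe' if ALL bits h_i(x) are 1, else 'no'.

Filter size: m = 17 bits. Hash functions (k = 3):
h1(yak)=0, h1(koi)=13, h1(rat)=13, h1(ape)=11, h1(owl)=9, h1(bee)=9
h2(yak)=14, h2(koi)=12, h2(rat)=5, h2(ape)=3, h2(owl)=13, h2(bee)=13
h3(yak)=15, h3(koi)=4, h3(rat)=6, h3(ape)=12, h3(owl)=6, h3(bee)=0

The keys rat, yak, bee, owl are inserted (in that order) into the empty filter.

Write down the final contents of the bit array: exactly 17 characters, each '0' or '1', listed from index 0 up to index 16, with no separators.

Answer: 10000110010001110

Derivation:
Start: bits=00000000000000000
After insert 'rat': sets bits 5 6 13 -> bits=00000110000001000
After insert 'yak': sets bits 0 14 15 -> bits=10000110000001110
After insert 'bee': sets bits 0 9 13 -> bits=10000110010001110
After insert 'owl': sets bits 6 9 13 -> bits=10000110010001110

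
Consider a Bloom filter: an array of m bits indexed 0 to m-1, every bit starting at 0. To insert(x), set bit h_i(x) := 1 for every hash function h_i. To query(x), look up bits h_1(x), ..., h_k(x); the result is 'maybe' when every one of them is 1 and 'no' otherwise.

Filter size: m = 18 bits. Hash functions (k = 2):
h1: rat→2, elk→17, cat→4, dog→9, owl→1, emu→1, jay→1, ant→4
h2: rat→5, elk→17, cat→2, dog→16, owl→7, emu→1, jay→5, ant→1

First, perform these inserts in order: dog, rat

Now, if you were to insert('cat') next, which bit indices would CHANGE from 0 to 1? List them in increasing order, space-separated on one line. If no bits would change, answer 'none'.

Answer: 4

Derivation:
Start: bits=000000000000000000
After insert 'dog': sets bits 9 16 -> bits=000000000100000010
After insert 'rat': sets bits 2 5 -> bits=001001000100000010
insert 'cat' would touch bits 2 4; currently bit2=1, bit4=0
Bits that are 0 among those (would change 0->1): 4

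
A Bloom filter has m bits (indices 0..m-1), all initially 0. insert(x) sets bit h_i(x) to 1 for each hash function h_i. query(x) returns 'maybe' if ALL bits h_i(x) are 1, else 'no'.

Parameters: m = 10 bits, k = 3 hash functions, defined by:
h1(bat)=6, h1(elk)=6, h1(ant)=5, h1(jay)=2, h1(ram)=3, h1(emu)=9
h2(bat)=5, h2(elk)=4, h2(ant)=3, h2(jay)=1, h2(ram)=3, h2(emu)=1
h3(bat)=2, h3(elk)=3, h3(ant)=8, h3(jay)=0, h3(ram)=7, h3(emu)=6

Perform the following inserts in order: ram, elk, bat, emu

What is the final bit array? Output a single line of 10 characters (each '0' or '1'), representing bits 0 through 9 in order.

Start: bits=0000000000
After insert 'ram': sets bits 3 7 -> bits=0001000100
After insert 'elk': sets bits 3 4 6 -> bits=0001101100
After insert 'bat': sets bits 2 5 6 -> bits=0011111100
After insert 'emu': sets bits 1 6 9 -> bits=0111111101

Answer: 0111111101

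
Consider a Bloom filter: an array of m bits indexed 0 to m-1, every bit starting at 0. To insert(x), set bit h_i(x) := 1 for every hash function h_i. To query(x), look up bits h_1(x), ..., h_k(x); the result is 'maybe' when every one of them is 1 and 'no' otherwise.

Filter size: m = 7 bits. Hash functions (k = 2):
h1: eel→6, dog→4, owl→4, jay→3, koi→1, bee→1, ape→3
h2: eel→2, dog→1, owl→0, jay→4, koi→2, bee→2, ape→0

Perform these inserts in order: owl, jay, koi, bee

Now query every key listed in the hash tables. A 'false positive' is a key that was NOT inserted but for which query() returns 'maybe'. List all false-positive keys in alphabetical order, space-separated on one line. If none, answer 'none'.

Answer: ape dog

Derivation:
Start: bits=0000000
After insert 'owl': sets bits 0 4 -> bits=1000100
After insert 'jay': sets bits 3 4 -> bits=1001100
After insert 'koi': sets bits 1 2 -> bits=1111100
After insert 'bee': sets bits 1 2 -> bits=1111100
Not inserted: ape dog eel — query each against bits=1111100:
query ape: checks bit0=1, bit3=1 (all 1) -> maybe => FALSE POSITIVE
query dog: checks bit1=1, bit4=1 (all 1) -> maybe => FALSE POSITIVE
query eel: checks bit2=1, bit6=0 (has a 0) -> no => not a false positive
False positives (alphabetical): ape dog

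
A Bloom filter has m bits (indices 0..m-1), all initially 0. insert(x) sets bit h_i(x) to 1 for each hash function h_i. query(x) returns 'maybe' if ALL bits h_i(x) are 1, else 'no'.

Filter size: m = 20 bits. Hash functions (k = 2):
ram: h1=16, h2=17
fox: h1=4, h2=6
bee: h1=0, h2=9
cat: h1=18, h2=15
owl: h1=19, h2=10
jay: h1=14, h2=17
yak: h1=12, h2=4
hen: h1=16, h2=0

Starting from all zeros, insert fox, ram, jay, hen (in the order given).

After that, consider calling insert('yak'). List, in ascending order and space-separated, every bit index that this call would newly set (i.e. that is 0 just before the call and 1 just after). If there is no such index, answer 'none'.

Answer: 12

Derivation:
Start: bits=00000000000000000000
After insert 'fox': sets bits 4 6 -> bits=00001010000000000000
After insert 'ram': sets bits 16 17 -> bits=00001010000000001100
After insert 'jay': sets bits 14 17 -> bits=00001010000000101100
After insert 'hen': sets bits 0 16 -> bits=10001010000000101100
insert 'yak' would touch bits 4 12; currently bit4=1, bit12=0
Bits that are 0 among those (would change 0->1): 12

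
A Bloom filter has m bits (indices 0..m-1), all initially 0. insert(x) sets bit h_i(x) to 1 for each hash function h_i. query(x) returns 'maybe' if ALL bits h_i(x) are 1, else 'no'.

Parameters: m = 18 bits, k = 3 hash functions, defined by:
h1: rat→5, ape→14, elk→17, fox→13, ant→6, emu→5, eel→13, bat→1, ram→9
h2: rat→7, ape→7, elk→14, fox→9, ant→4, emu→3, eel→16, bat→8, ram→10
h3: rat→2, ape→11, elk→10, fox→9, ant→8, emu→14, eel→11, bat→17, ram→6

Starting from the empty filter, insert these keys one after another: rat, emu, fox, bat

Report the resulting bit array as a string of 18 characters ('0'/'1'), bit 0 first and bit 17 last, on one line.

Answer: 011101011100011001

Derivation:
Start: bits=000000000000000000
After insert 'rat': sets bits 2 5 7 -> bits=001001010000000000
After insert 'emu': sets bits 3 5 14 -> bits=001101010000001000
After insert 'fox': sets bits 9 13 -> bits=001101010100011000
After insert 'bat': sets bits 1 8 17 -> bits=011101011100011001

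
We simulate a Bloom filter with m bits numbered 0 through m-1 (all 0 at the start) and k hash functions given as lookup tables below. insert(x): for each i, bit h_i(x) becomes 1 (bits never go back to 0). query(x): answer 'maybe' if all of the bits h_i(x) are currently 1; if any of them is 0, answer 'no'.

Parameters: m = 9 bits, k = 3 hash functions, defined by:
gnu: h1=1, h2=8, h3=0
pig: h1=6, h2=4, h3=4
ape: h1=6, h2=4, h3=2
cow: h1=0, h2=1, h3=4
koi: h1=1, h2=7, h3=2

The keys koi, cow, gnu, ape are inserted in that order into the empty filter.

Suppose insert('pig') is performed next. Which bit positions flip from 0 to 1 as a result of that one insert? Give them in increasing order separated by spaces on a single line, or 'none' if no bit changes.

Start: bits=000000000
After insert 'koi': sets bits 1 2 7 -> bits=011000010
After insert 'cow': sets bits 0 1 4 -> bits=111010010
After insert 'gnu': sets bits 0 1 8 -> bits=111010011
After insert 'ape': sets bits 2 4 6 -> bits=111010111
insert 'pig' would touch bits 4 6; currently bit4=1, bit6=1
Bits that are 0 among those (would change 0->1): none

Answer: none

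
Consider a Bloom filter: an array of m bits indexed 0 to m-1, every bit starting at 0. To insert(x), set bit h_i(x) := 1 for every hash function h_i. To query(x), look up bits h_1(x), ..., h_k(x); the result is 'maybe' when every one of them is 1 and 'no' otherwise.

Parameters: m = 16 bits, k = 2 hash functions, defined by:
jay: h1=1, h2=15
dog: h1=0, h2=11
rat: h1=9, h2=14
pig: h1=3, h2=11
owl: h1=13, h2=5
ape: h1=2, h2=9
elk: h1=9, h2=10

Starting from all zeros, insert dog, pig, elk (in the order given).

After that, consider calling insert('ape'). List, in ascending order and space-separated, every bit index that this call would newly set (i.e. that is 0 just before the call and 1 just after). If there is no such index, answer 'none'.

Answer: 2

Derivation:
Start: bits=0000000000000000
After insert 'dog': sets bits 0 11 -> bits=1000000000010000
After insert 'pig': sets bits 3 11 -> bits=1001000000010000
After insert 'elk': sets bits 9 10 -> bits=1001000001110000
insert 'ape' would touch bits 2 9; currently bit2=0, bit9=1
Bits that are 0 among those (would change 0->1): 2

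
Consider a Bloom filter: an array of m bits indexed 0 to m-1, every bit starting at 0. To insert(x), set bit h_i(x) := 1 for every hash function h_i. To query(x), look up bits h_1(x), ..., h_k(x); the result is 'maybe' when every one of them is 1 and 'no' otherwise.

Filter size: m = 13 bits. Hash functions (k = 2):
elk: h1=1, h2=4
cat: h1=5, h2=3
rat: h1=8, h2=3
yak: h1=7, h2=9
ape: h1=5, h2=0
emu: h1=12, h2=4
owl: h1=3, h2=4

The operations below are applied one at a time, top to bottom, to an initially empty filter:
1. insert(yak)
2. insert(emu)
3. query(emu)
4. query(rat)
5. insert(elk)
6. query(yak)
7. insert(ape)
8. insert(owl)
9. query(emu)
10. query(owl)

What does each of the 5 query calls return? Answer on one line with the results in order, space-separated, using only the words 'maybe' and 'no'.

Answer: maybe no maybe maybe maybe

Derivation:
Start: bits=0000000000000
Op 1: insert yak -> sets bits 7 9 -> bits=0000000101000
Op 2: insert emu -> sets bits 4 12 -> bits=0000100101001
Op 3: query emu -> checks bit4=1, bit12=1 (all 1) -> maybe
Op 4: query rat -> checks bit3=0, bit8=0 (has a 0) -> no
Op 5: insert elk -> sets bits 1 4 -> bits=0100100101001
Op 6: query yak -> checks bit7=1, bit9=1 (all 1) -> maybe
Op 7: insert ape -> sets bits 0 5 -> bits=1100110101001
Op 8: insert owl -> sets bits 3 4 -> bits=1101110101001
Op 9: query emu -> checks bit4=1, bit12=1 (all 1) -> maybe
Op 10: query owl -> checks bit3=1, bit4=1 (all 1) -> maybe
Query results in order: maybe no maybe maybe maybe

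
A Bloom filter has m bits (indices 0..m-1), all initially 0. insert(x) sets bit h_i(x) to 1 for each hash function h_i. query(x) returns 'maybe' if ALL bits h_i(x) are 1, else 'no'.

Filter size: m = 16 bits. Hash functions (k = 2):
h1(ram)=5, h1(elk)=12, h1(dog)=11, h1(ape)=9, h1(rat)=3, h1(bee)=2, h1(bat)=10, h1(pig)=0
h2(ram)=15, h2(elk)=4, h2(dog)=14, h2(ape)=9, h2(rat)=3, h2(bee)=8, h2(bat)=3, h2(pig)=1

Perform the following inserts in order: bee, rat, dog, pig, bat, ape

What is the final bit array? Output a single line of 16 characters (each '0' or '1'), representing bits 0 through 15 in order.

Answer: 1111000011110010

Derivation:
Start: bits=0000000000000000
After insert 'bee': sets bits 2 8 -> bits=0010000010000000
After insert 'rat': sets bits 3 -> bits=0011000010000000
After insert 'dog': sets bits 11 14 -> bits=0011000010010010
After insert 'pig': sets bits 0 1 -> bits=1111000010010010
After insert 'bat': sets bits 3 10 -> bits=1111000010110010
After insert 'ape': sets bits 9 -> bits=1111000011110010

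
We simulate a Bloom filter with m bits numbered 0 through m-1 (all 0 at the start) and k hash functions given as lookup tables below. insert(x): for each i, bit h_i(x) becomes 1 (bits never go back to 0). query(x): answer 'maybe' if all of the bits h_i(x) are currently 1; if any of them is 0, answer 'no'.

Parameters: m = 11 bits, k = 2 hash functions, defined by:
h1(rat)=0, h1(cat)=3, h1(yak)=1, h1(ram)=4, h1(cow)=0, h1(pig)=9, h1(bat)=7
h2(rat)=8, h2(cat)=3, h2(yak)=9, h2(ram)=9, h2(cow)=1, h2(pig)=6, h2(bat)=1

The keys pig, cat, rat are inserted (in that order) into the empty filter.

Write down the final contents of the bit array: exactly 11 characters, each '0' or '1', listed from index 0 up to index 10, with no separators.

Start: bits=00000000000
After insert 'pig': sets bits 6 9 -> bits=00000010010
After insert 'cat': sets bits 3 -> bits=00010010010
After insert 'rat': sets bits 0 8 -> bits=10010010110

Answer: 10010010110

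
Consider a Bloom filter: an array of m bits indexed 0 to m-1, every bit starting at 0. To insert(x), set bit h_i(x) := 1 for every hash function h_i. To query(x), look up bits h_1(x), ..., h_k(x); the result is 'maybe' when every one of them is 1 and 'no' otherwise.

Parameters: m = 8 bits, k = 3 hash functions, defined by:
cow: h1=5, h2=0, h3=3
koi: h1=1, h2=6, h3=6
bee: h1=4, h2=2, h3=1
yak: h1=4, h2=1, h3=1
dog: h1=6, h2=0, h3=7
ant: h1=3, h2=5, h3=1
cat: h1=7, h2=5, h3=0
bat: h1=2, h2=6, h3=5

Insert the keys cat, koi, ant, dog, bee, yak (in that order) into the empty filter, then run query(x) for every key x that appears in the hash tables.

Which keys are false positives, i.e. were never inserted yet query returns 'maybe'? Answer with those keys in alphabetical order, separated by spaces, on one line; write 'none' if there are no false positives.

Start: bits=00000000
After insert 'cat': sets bits 0 5 7 -> bits=10000101
After insert 'koi': sets bits 1 6 -> bits=11000111
After insert 'ant': sets bits 1 3 5 -> bits=11010111
After insert 'dog': sets bits 0 6 7 -> bits=11010111
After insert 'bee': sets bits 1 2 4 -> bits=11111111
After insert 'yak': sets bits 1 4 -> bits=11111111
Not inserted: bat cow — query each against bits=11111111:
query bat: checks bit2=1, bit5=1, bit6=1 (all 1) -> maybe => FALSE POSITIVE
query cow: checks bit0=1, bit3=1, bit5=1 (all 1) -> maybe => FALSE POSITIVE
False positives (alphabetical): bat cow

Answer: bat cow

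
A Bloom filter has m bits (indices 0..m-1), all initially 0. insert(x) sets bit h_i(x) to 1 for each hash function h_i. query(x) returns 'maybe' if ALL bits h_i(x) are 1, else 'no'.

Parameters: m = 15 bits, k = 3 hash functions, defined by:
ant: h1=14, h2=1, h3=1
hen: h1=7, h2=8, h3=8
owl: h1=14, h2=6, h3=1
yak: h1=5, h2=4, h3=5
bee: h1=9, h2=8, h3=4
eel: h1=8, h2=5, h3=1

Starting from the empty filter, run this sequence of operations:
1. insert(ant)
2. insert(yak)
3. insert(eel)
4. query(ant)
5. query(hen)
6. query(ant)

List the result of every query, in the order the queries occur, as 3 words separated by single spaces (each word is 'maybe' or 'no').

Answer: maybe no maybe

Derivation:
Start: bits=000000000000000
Op 1: insert ant -> sets bits 1 14 -> bits=010000000000001
Op 2: insert yak -> sets bits 4 5 -> bits=010011000000001
Op 3: insert eel -> sets bits 1 5 8 -> bits=010011001000001
Op 4: query ant -> checks bit1=1, bit14=1 (all 1) -> maybe
Op 5: query hen -> checks bit7=0, bit8=1 (has a 0) -> no
Op 6: query ant -> checks bit1=1, bit14=1 (all 1) -> maybe
Query results in order: maybe no maybe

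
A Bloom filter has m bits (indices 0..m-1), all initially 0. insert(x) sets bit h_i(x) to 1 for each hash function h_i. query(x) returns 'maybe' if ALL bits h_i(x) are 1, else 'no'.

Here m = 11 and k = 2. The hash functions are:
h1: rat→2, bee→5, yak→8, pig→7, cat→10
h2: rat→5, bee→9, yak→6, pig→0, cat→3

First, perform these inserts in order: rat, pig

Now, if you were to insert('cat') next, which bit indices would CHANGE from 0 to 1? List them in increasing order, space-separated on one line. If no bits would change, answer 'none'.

Start: bits=00000000000
After insert 'rat': sets bits 2 5 -> bits=00100100000
After insert 'pig': sets bits 0 7 -> bits=10100101000
insert 'cat' would touch bits 3 10; currently bit3=0, bit10=0
Bits that are 0 among those (would change 0->1): 3 10

Answer: 3 10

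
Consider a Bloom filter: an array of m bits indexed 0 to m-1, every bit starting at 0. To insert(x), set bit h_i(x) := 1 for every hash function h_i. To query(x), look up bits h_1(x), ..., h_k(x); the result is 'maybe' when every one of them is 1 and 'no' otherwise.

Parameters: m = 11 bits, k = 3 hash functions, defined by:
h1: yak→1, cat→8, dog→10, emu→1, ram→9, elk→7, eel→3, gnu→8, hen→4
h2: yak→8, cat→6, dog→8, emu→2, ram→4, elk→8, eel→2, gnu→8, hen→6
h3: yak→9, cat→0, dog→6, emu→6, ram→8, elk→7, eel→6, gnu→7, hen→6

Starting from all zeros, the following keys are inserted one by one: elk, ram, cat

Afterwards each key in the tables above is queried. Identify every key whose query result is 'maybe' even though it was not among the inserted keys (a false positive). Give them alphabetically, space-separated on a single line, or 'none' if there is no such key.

Answer: gnu hen

Derivation:
Start: bits=00000000000
After insert 'elk': sets bits 7 8 -> bits=00000001100
After insert 'ram': sets bits 4 8 9 -> bits=00001001110
After insert 'cat': sets bits 0 6 8 -> bits=10001011110
Not inserted: dog eel emu gnu hen yak — query each against bits=10001011110:
query dog: checks bit6=1, bit8=1, bit10=0 (has a 0) -> no => not a false positive
query eel: checks bit2=0, bit3=0, bit6=1 (has a 0) -> no => not a false positive
query emu: checks bit1=0, bit2=0, bit6=1 (has a 0) -> no => not a false positive
query gnu: checks bit7=1, bit8=1 (all 1) -> maybe => FALSE POSITIVE
query hen: checks bit4=1, bit6=1 (all 1) -> maybe => FALSE POSITIVE
query yak: checks bit1=0, bit8=1, bit9=1 (has a 0) -> no => not a false positive
False positives (alphabetical): gnu hen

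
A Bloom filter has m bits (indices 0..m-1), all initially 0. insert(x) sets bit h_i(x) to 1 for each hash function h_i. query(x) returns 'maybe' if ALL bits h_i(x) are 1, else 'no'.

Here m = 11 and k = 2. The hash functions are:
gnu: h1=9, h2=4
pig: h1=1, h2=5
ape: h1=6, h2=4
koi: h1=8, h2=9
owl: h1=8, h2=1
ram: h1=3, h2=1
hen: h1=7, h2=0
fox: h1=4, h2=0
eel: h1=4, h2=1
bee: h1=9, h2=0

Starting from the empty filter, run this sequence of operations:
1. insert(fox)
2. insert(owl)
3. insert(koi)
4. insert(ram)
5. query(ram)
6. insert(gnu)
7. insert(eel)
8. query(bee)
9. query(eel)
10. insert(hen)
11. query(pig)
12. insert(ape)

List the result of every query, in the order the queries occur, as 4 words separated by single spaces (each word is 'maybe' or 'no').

Start: bits=00000000000
Op 1: insert fox -> sets bits 0 4 -> bits=10001000000
Op 2: insert owl -> sets bits 1 8 -> bits=11001000100
Op 3: insert koi -> sets bits 8 9 -> bits=11001000110
Op 4: insert ram -> sets bits 1 3 -> bits=11011000110
Op 5: query ram -> checks bit1=1, bit3=1 (all 1) -> maybe
Op 6: insert gnu -> sets bits 4 9 -> bits=11011000110
Op 7: insert eel -> sets bits 1 4 -> bits=11011000110
Op 8: query bee -> checks bit0=1, bit9=1 (all 1) -> maybe
Op 9: query eel -> checks bit1=1, bit4=1 (all 1) -> maybe
Op 10: insert hen -> sets bits 0 7 -> bits=11011001110
Op 11: query pig -> checks bit1=1, bit5=0 (has a 0) -> no
Op 12: insert ape -> sets bits 4 6 -> bits=11011011110
Query results in order: maybe maybe maybe no

Answer: maybe maybe maybe no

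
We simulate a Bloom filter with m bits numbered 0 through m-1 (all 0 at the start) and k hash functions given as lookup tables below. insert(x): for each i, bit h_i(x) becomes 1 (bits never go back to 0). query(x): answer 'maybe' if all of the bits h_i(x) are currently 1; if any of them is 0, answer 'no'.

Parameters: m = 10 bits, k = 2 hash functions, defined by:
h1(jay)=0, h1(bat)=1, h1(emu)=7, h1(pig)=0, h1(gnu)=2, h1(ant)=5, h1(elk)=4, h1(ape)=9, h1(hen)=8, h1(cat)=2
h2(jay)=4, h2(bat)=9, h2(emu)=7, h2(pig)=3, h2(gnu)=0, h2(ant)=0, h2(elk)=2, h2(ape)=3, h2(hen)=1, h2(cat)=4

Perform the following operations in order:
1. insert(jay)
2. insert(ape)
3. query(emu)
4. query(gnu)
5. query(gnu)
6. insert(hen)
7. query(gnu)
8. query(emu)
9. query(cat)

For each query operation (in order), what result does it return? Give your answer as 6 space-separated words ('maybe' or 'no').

Start: bits=0000000000
Op 1: insert jay -> sets bits 0 4 -> bits=1000100000
Op 2: insert ape -> sets bits 3 9 -> bits=1001100001
Op 3: query emu -> checks bit7=0 (has a 0) -> no
Op 4: query gnu -> checks bit0=1, bit2=0 (has a 0) -> no
Op 5: query gnu -> checks bit0=1, bit2=0 (has a 0) -> no
Op 6: insert hen -> sets bits 1 8 -> bits=1101100011
Op 7: query gnu -> checks bit0=1, bit2=0 (has a 0) -> no
Op 8: query emu -> checks bit7=0 (has a 0) -> no
Op 9: query cat -> checks bit2=0, bit4=1 (has a 0) -> no
Query results in order: no no no no no no

Answer: no no no no no no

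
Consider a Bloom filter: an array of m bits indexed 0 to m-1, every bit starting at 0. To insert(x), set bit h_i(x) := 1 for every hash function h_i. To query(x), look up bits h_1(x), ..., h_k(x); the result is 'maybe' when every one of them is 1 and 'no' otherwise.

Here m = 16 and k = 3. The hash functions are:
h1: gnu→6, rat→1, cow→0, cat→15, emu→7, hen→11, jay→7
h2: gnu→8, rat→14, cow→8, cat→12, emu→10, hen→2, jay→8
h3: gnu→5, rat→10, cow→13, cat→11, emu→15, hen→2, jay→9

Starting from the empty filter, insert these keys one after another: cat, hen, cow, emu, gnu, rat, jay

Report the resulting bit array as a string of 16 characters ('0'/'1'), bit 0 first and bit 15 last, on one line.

Answer: 1110011111111111

Derivation:
Start: bits=0000000000000000
After insert 'cat': sets bits 11 12 15 -> bits=0000000000011001
After insert 'hen': sets bits 2 11 -> bits=0010000000011001
After insert 'cow': sets bits 0 8 13 -> bits=1010000010011101
After insert 'emu': sets bits 7 10 15 -> bits=1010000110111101
After insert 'gnu': sets bits 5 6 8 -> bits=1010011110111101
After insert 'rat': sets bits 1 10 14 -> bits=1110011110111111
After insert 'jay': sets bits 7 8 9 -> bits=1110011111111111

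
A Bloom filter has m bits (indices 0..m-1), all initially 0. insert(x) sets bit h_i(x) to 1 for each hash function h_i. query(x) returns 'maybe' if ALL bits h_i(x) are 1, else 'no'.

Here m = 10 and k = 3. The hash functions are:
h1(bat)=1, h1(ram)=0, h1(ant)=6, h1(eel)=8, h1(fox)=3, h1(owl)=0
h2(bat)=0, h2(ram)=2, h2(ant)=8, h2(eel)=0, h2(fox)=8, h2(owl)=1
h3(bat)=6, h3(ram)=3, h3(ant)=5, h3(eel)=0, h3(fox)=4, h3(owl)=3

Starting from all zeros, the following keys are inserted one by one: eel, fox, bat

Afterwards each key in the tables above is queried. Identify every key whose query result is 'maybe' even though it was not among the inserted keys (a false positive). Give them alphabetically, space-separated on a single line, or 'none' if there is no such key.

Start: bits=0000000000
After insert 'eel': sets bits 0 8 -> bits=1000000010
After insert 'fox': sets bits 3 4 8 -> bits=1001100010
After insert 'bat': sets bits 0 1 6 -> bits=1101101010
Not inserted: ant owl ram — query each against bits=1101101010:
query ant: checks bit5=0, bit6=1, bit8=1 (has a 0) -> no => not a false positive
query owl: checks bit0=1, bit1=1, bit3=1 (all 1) -> maybe => FALSE POSITIVE
query ram: checks bit0=1, bit2=0, bit3=1 (has a 0) -> no => not a false positive
False positives (alphabetical): owl

Answer: owl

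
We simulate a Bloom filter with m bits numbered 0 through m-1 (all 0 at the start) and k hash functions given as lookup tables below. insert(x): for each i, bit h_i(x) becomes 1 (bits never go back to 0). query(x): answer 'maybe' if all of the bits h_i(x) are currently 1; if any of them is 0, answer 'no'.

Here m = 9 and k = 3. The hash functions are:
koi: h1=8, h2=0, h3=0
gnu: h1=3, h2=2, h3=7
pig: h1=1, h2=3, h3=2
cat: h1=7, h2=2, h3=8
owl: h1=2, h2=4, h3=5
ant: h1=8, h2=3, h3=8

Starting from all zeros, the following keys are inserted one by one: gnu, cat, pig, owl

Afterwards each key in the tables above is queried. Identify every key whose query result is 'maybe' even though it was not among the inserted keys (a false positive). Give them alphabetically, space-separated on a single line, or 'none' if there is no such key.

Answer: ant

Derivation:
Start: bits=000000000
After insert 'gnu': sets bits 2 3 7 -> bits=001100010
After insert 'cat': sets bits 2 7 8 -> bits=001100011
After insert 'pig': sets bits 1 2 3 -> bits=011100011
After insert 'owl': sets bits 2 4 5 -> bits=011111011
Not inserted: ant koi — query each against bits=011111011:
query ant: checks bit3=1, bit8=1 (all 1) -> maybe => FALSE POSITIVE
query koi: checks bit0=0, bit8=1 (has a 0) -> no => not a false positive
False positives (alphabetical): ant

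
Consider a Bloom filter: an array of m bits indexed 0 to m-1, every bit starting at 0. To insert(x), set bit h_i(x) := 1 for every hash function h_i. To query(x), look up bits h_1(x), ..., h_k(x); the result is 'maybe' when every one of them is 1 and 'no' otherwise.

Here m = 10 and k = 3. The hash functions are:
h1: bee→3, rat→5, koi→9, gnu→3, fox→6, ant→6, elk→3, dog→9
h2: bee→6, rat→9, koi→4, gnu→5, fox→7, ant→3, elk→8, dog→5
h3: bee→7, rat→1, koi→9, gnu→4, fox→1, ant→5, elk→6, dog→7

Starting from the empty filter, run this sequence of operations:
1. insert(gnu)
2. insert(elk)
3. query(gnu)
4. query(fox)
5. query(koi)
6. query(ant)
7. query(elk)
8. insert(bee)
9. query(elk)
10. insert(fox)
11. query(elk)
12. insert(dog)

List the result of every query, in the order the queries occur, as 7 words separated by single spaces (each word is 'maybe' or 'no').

Answer: maybe no no maybe maybe maybe maybe

Derivation:
Start: bits=0000000000
Op 1: insert gnu -> sets bits 3 4 5 -> bits=0001110000
Op 2: insert elk -> sets bits 3 6 8 -> bits=0001111010
Op 3: query gnu -> checks bit3=1, bit4=1, bit5=1 (all 1) -> maybe
Op 4: query fox -> checks bit1=0, bit6=1, bit7=0 (has a 0) -> no
Op 5: query koi -> checks bit4=1, bit9=0 (has a 0) -> no
Op 6: query ant -> checks bit3=1, bit5=1, bit6=1 (all 1) -> maybe
Op 7: query elk -> checks bit3=1, bit6=1, bit8=1 (all 1) -> maybe
Op 8: insert bee -> sets bits 3 6 7 -> bits=0001111110
Op 9: query elk -> checks bit3=1, bit6=1, bit8=1 (all 1) -> maybe
Op 10: insert fox -> sets bits 1 6 7 -> bits=0101111110
Op 11: query elk -> checks bit3=1, bit6=1, bit8=1 (all 1) -> maybe
Op 12: insert dog -> sets bits 5 7 9 -> bits=0101111111
Query results in order: maybe no no maybe maybe maybe maybe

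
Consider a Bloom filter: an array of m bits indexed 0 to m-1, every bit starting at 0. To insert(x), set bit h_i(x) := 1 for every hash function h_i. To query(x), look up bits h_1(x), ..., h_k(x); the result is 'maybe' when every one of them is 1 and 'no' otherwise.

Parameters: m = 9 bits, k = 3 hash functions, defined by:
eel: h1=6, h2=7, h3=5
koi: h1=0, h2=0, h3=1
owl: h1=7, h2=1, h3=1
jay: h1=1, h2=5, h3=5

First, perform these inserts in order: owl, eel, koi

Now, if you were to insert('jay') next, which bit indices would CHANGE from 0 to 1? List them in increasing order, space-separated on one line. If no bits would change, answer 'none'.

Answer: none

Derivation:
Start: bits=000000000
After insert 'owl': sets bits 1 7 -> bits=010000010
After insert 'eel': sets bits 5 6 7 -> bits=010001110
After insert 'koi': sets bits 0 1 -> bits=110001110
insert 'jay' would touch bits 1 5; currently bit1=1, bit5=1
Bits that are 0 among those (would change 0->1): none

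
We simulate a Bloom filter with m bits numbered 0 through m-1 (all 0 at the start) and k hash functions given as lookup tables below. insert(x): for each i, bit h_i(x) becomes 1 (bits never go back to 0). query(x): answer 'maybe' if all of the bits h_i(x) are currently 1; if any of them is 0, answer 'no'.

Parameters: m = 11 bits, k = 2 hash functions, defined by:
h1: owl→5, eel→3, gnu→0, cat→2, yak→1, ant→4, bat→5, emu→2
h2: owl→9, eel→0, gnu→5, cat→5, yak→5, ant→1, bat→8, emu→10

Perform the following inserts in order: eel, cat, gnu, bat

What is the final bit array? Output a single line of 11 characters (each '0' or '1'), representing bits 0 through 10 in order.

Start: bits=00000000000
After insert 'eel': sets bits 0 3 -> bits=10010000000
After insert 'cat': sets bits 2 5 -> bits=10110100000
After insert 'gnu': sets bits 0 5 -> bits=10110100000
After insert 'bat': sets bits 5 8 -> bits=10110100100

Answer: 10110100100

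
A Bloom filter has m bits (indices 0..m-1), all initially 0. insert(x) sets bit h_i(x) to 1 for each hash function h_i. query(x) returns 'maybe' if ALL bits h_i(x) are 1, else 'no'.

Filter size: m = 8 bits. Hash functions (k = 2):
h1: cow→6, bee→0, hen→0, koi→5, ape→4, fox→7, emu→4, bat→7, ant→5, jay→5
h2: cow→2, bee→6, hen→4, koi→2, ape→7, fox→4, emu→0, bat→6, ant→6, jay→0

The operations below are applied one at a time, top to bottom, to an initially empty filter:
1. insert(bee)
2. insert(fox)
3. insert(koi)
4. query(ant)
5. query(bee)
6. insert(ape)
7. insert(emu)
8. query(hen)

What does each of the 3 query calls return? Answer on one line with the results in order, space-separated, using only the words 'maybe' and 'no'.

Answer: maybe maybe maybe

Derivation:
Start: bits=00000000
Op 1: insert bee -> sets bits 0 6 -> bits=10000010
Op 2: insert fox -> sets bits 4 7 -> bits=10001011
Op 3: insert koi -> sets bits 2 5 -> bits=10101111
Op 4: query ant -> checks bit5=1, bit6=1 (all 1) -> maybe
Op 5: query bee -> checks bit0=1, bit6=1 (all 1) -> maybe
Op 6: insert ape -> sets bits 4 7 -> bits=10101111
Op 7: insert emu -> sets bits 0 4 -> bits=10101111
Op 8: query hen -> checks bit0=1, bit4=1 (all 1) -> maybe
Query results in order: maybe maybe maybe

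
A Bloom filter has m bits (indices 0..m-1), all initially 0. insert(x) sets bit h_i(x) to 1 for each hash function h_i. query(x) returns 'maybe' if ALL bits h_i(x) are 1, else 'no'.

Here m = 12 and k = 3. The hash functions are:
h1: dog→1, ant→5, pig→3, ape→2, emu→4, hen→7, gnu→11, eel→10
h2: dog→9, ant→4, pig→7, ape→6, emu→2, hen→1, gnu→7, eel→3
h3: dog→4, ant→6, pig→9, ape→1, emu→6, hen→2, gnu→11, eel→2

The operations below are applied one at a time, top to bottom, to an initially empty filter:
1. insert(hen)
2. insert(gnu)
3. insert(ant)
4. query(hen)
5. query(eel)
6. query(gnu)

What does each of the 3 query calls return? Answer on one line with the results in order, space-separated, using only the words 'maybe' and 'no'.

Start: bits=000000000000
Op 1: insert hen -> sets bits 1 2 7 -> bits=011000010000
Op 2: insert gnu -> sets bits 7 11 -> bits=011000010001
Op 3: insert ant -> sets bits 4 5 6 -> bits=011011110001
Op 4: query hen -> checks bit1=1, bit2=1, bit7=1 (all 1) -> maybe
Op 5: query eel -> checks bit2=1, bit3=0, bit10=0 (has a 0) -> no
Op 6: query gnu -> checks bit7=1, bit11=1 (all 1) -> maybe
Query results in order: maybe no maybe

Answer: maybe no maybe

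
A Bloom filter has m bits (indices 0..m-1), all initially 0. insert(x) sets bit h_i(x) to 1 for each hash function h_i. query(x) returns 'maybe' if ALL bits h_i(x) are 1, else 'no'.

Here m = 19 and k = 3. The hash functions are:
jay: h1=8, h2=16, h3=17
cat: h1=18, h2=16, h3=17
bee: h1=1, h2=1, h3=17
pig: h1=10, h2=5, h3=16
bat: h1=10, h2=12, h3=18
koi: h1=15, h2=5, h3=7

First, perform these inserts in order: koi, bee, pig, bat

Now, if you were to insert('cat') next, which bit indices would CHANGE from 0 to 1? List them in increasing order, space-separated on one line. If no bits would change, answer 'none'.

Start: bits=0000000000000000000
After insert 'koi': sets bits 5 7 15 -> bits=0000010100000001000
After insert 'bee': sets bits 1 17 -> bits=0100010100000001010
After insert 'pig': sets bits 5 10 16 -> bits=0100010100100001110
After insert 'bat': sets bits 10 12 18 -> bits=0100010100101001111
insert 'cat' would touch bits 16 17 18; currently bit16=1, bit17=1, bit18=1
Bits that are 0 among those (would change 0->1): none

Answer: none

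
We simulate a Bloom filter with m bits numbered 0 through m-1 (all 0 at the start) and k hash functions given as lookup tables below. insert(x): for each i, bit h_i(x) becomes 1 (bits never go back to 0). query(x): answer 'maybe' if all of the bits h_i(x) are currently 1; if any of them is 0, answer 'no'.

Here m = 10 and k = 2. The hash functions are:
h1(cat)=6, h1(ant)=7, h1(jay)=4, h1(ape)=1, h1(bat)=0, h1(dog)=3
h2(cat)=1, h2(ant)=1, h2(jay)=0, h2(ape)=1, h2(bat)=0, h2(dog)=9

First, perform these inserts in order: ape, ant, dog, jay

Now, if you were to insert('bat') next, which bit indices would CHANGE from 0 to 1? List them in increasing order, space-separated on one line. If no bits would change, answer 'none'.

Start: bits=0000000000
After insert 'ape': sets bits 1 -> bits=0100000000
After insert 'ant': sets bits 1 7 -> bits=0100000100
After insert 'dog': sets bits 3 9 -> bits=0101000101
After insert 'jay': sets bits 0 4 -> bits=1101100101
insert 'bat' would touch bits 0; currently bit0=1
Bits that are 0 among those (would change 0->1): none

Answer: none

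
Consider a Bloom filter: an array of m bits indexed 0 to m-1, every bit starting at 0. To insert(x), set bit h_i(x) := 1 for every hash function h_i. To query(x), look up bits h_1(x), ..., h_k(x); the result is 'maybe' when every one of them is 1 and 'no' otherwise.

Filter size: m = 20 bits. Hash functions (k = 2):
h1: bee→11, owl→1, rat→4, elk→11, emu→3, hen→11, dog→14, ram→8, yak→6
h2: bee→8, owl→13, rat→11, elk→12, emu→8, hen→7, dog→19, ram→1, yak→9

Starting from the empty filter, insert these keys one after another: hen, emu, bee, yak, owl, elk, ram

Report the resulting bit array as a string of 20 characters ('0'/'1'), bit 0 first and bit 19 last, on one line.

Answer: 01010011110111000000

Derivation:
Start: bits=00000000000000000000
After insert 'hen': sets bits 7 11 -> bits=00000001000100000000
After insert 'emu': sets bits 3 8 -> bits=00010001100100000000
After insert 'bee': sets bits 8 11 -> bits=00010001100100000000
After insert 'yak': sets bits 6 9 -> bits=00010011110100000000
After insert 'owl': sets bits 1 13 -> bits=01010011110101000000
After insert 'elk': sets bits 11 12 -> bits=01010011110111000000
After insert 'ram': sets bits 1 8 -> bits=01010011110111000000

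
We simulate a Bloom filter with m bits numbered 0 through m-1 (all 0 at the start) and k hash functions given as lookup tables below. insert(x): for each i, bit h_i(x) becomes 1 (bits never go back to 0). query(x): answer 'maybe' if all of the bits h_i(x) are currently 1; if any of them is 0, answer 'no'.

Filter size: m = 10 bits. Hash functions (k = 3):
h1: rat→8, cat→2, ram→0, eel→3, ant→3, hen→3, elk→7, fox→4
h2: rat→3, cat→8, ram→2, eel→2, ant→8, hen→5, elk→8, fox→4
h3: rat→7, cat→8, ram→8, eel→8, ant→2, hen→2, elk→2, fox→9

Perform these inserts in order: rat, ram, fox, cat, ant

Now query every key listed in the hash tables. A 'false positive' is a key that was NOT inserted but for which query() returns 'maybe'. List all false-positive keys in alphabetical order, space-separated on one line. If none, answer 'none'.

Start: bits=0000000000
After insert 'rat': sets bits 3 7 8 -> bits=0001000110
After insert 'ram': sets bits 0 2 8 -> bits=1011000110
After insert 'fox': sets bits 4 9 -> bits=1011100111
After insert 'cat': sets bits 2 8 -> bits=1011100111
After insert 'ant': sets bits 2 3 8 -> bits=1011100111
Not inserted: eel elk hen — query each against bits=1011100111:
query eel: checks bit2=1, bit3=1, bit8=1 (all 1) -> maybe => FALSE POSITIVE
query elk: checks bit2=1, bit7=1, bit8=1 (all 1) -> maybe => FALSE POSITIVE
query hen: checks bit2=1, bit3=1, bit5=0 (has a 0) -> no => not a false positive
False positives (alphabetical): eel elk

Answer: eel elk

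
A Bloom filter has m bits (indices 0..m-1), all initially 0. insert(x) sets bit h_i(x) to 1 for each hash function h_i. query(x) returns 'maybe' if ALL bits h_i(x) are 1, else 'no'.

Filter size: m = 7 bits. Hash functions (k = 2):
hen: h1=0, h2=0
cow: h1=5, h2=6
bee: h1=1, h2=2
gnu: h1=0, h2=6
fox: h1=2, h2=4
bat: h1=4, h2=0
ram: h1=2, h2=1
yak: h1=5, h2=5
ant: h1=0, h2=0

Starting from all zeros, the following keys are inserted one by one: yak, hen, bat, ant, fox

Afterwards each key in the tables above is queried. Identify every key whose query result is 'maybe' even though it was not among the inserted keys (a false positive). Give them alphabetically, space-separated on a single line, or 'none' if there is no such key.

Start: bits=0000000
After insert 'yak': sets bits 5 -> bits=0000010
After insert 'hen': sets bits 0 -> bits=1000010
After insert 'bat': sets bits 0 4 -> bits=1000110
After insert 'ant': sets bits 0 -> bits=1000110
After insert 'fox': sets bits 2 4 -> bits=1010110
Not inserted: bee cow gnu ram — query each against bits=1010110:
query bee: checks bit1=0, bit2=1 (has a 0) -> no => not a false positive
query cow: checks bit5=1, bit6=0 (has a 0) -> no => not a false positive
query gnu: checks bit0=1, bit6=0 (has a 0) -> no => not a false positive
query ram: checks bit1=0, bit2=1 (has a 0) -> no => not a false positive
False positives (alphabetical): none

Answer: none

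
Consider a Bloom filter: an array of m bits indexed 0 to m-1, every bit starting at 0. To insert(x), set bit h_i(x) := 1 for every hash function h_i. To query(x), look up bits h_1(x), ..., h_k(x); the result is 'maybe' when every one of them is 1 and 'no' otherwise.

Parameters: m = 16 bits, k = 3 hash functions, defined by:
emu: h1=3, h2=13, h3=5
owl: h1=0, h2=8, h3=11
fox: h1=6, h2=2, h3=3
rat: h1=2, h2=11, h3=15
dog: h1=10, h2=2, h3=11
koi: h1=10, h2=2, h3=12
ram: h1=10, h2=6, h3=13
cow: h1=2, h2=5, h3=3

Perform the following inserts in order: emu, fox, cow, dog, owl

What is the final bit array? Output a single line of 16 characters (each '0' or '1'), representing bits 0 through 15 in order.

Start: bits=0000000000000000
After insert 'emu': sets bits 3 5 13 -> bits=0001010000000100
After insert 'fox': sets bits 2 3 6 -> bits=0011011000000100
After insert 'cow': sets bits 2 3 5 -> bits=0011011000000100
After insert 'dog': sets bits 2 10 11 -> bits=0011011000110100
After insert 'owl': sets bits 0 8 11 -> bits=1011011010110100

Answer: 1011011010110100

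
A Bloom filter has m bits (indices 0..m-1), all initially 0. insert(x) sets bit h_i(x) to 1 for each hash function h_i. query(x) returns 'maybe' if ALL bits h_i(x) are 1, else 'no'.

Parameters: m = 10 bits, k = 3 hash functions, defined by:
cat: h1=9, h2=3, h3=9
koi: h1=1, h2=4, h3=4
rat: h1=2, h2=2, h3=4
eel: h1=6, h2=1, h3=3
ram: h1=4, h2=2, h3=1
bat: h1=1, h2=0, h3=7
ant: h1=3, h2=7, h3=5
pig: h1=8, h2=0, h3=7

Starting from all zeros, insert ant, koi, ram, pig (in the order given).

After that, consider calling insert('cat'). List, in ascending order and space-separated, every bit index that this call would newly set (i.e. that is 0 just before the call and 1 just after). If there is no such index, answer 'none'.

Answer: 9

Derivation:
Start: bits=0000000000
After insert 'ant': sets bits 3 5 7 -> bits=0001010100
After insert 'koi': sets bits 1 4 -> bits=0101110100
After insert 'ram': sets bits 1 2 4 -> bits=0111110100
After insert 'pig': sets bits 0 7 8 -> bits=1111110110
insert 'cat' would touch bits 3 9; currently bit3=1, bit9=0
Bits that are 0 among those (would change 0->1): 9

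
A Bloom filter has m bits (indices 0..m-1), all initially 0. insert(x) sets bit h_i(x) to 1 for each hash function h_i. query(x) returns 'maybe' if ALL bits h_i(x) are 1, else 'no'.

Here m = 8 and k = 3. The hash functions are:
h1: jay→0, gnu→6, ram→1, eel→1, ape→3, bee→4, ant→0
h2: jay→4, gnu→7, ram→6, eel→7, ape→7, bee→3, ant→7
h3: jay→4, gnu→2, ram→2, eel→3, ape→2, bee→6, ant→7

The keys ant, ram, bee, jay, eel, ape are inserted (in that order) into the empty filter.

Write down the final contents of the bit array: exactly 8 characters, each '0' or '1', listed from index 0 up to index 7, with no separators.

Start: bits=00000000
After insert 'ant': sets bits 0 7 -> bits=10000001
After insert 'ram': sets bits 1 2 6 -> bits=11100011
After insert 'bee': sets bits 3 4 6 -> bits=11111011
After insert 'jay': sets bits 0 4 -> bits=11111011
After insert 'eel': sets bits 1 3 7 -> bits=11111011
After insert 'ape': sets bits 2 3 7 -> bits=11111011

Answer: 11111011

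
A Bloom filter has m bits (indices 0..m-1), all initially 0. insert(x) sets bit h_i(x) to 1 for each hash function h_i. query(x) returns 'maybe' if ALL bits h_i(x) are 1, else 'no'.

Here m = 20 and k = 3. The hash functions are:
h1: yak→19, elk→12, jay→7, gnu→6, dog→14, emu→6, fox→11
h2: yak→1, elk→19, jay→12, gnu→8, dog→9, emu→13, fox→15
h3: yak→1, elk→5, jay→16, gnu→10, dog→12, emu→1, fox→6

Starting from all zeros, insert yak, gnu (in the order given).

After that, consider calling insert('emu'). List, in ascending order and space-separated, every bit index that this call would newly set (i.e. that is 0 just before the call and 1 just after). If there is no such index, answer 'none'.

Answer: 13

Derivation:
Start: bits=00000000000000000000
After insert 'yak': sets bits 1 19 -> bits=01000000000000000001
After insert 'gnu': sets bits 6 8 10 -> bits=01000010101000000001
insert 'emu' would touch bits 1 6 13; currently bit1=1, bit6=1, bit13=0
Bits that are 0 among those (would change 0->1): 13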